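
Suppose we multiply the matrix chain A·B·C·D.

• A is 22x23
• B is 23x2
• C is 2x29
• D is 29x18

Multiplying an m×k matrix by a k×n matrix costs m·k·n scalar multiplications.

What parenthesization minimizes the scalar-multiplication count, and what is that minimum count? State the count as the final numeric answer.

Adjacent pairs: AB = 22·23·2 = 1012; BC = 23·2·29 = 1334; CD = 2·29·18 = 1044.
Length 3: A..C: k=1: 0+1334+22·23·29=16008; k=2: 1012+0+22·2·29=2288 → min 2288 | B..D: k=2: 0+1044+23·2·18=1872; k=3: 1334+0+23·29·18=13340 → min 1872.
Length 4: A..D: k=1: 0+1872+22·23·18=10980; k=2: 1012+1044+22·2·18=2848; k=3: 2288+0+22·29·18=13772 → min 2848.
Optimal parenthesization: ((A·B)·(C·D)) with cost 2848.

2848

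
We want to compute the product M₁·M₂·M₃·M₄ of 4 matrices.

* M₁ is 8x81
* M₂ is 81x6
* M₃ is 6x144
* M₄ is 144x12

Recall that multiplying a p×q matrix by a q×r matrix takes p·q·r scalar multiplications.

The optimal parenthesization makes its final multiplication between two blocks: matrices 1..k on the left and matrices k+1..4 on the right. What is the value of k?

2

Adjacent pairs: M₁M₂ = 8·81·6 = 3888; M₂M₃ = 81·6·144 = 69984; M₃M₄ = 6·144·12 = 10368.
Length 3: M₁..M₃: k=1: 0+69984+8·81·144=163296; k=2: 3888+0+8·6·144=10800 → min 10800 | M₂..M₄: k=2: 0+10368+81·6·12=16200; k=3: 69984+0+81·144·12=209952 → min 16200.
Top-level splits: k=1: (M₁..M₁)·(M₂..M₄) → 0+16200+8·81·12 = 23976; k=2: (M₁..M₂)·(M₃..M₄) → 3888+10368+8·6·12 = 14832; k=3: (M₁..M₃)·(M₄..M₄) → 10800+0+8·144·12 = 24624.
Best split is after M₂, i.e. k = 2.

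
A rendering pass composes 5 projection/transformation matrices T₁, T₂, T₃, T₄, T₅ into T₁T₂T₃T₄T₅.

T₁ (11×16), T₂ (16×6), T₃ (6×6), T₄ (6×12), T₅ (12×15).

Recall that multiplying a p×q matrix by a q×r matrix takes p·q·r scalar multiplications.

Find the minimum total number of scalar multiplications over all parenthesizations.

Adjacent pairs: T₁T₂ = 11·16·6 = 1056; T₂T₃ = 16·6·6 = 576; T₃T₄ = 6·6·12 = 432; T₄T₅ = 6·12·15 = 1080.
Length 3: T₁..T₃: k=1: 0+576+11·16·6=1632; k=2: 1056+0+11·6·6=1452 → min 1452 | T₂..T₄: k=2: 0+432+16·6·12=1584; k=3: 576+0+16·6·12=1728 → min 1584 | T₃..T₅: k=3: 0+1080+6·6·15=1620; k=4: 432+0+6·12·15=1512 → min 1512.
Length 4: T₁..T₄: k=1: 0+1584+11·16·12=3696; k=2: 1056+432+11·6·12=2280; k=3: 1452+0+11·6·12=2244 → min 2244 | T₂..T₅: k=2: 0+1512+16·6·15=2952; k=3: 576+1080+16·6·15=3096; k=4: 1584+0+16·12·15=4464 → min 2952.
Length 5: T₁..T₅: k=1: 0+2952+11·16·15=5592; k=2: 1056+1512+11·6·15=3558; k=3: 1452+1080+11·6·15=3522; k=4: 2244+0+11·12·15=4224 → min 3522.
Optimal order: (((T₁T₂)T₃)(T₄T₅)) with cost 3522.

3522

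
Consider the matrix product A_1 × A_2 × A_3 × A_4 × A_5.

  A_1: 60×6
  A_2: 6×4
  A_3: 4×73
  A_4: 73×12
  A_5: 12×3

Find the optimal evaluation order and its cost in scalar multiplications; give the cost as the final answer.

Adjacent pairs: A_1A_2 = 60·6·4 = 1440; A_2A_3 = 6·4·73 = 1752; A_3A_4 = 4·73·12 = 3504; A_4A_5 = 73·12·3 = 2628.
Length 3: A_1..A_3: k=1: 0+1752+60·6·73=28032; k=2: 1440+0+60·4·73=18960 → min 18960 | A_2..A_4: k=2: 0+3504+6·4·12=3792; k=3: 1752+0+6·73·12=7008 → min 3792 | A_3..A_5: k=3: 0+2628+4·73·3=3504; k=4: 3504+0+4·12·3=3648 → min 3504.
Length 4: A_1..A_4: k=1: 0+3792+60·6·12=8112; k=2: 1440+3504+60·4·12=7824; k=3: 18960+0+60·73·12=71520 → min 7824 | A_2..A_5: k=2: 0+3504+6·4·3=3576; k=3: 1752+2628+6·73·3=5694; k=4: 3792+0+6·12·3=4008 → min 3576.
Length 5: A_1..A_5: k=1: 0+3576+60·6·3=4656; k=2: 1440+3504+60·4·3=5664; k=3: 18960+2628+60·73·3=34728; k=4: 7824+0+60·12·3=9984 → min 4656.
Optimal parenthesization: (A_1 × (A_2 × (A_3 × (A_4 × A_5)))) with cost 4656.

4656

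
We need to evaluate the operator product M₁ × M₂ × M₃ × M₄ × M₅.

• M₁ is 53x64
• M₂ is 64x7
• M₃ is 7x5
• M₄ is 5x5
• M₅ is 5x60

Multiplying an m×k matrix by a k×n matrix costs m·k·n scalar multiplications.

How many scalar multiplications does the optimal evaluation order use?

35275

Adjacent pairs: M₁M₂ = 53·64·7 = 23744; M₂M₃ = 64·7·5 = 2240; M₃M₄ = 7·5·5 = 175; M₄M₅ = 5·5·60 = 1500.
Length 3: M₁..M₃: k=1: 0+2240+53·64·5=19200; k=2: 23744+0+53·7·5=25599 → min 19200 | M₂..M₄: k=2: 0+175+64·7·5=2415; k=3: 2240+0+64·5·5=3840 → min 2415 | M₃..M₅: k=3: 0+1500+7·5·60=3600; k=4: 175+0+7·5·60=2275 → min 2275.
Length 4: M₁..M₄: k=1: 0+2415+53·64·5=19375; k=2: 23744+175+53·7·5=25774; k=3: 19200+0+53·5·5=20525 → min 19375 | M₂..M₅: k=2: 0+2275+64·7·60=29155; k=3: 2240+1500+64·5·60=22940; k=4: 2415+0+64·5·60=21615 → min 21615.
Length 5: M₁..M₅: k=1: 0+21615+53·64·60=225135; k=2: 23744+2275+53·7·60=48279; k=3: 19200+1500+53·5·60=36600; k=4: 19375+0+53·5·60=35275 → min 35275.
Optimal order: ((M₁ × (M₂ × (M₃ × M₄))) × M₅) with cost 35275.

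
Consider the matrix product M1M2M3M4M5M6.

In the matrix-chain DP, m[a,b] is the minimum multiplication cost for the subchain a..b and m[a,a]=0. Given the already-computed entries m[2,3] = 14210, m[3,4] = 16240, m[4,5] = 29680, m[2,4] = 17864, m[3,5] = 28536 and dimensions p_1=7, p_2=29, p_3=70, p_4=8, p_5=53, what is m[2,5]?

20832

m[2,5] = min over k∈[2,4] of m[2,k]+m[k+1,5]+p_{1}·p_k·p_{5}.
k=2: 0 + 28536 + 7·29·53 = 39295; k=3: 14210 + 29680 + 7·70·53 = 69860; k=4: 17864 + 0 + 7·8·53 = 20832.
Minimum: 20832 at k=4.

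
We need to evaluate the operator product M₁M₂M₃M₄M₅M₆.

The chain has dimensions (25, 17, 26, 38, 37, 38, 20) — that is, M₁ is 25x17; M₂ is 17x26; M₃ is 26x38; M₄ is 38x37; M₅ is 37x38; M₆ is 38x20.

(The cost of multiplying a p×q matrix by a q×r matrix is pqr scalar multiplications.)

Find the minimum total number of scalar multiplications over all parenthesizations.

86020

Adjacent pairs: M₁M₂ = 25·17·26 = 11050; M₂M₃ = 17·26·38 = 16796; M₃M₄ = 26·38·37 = 36556; M₄M₅ = 38·37·38 = 53428; M₅M₆ = 37·38·20 = 28120.
Length 3: M₁..M₃: k=1: 0+16796+25·17·38=32946; k=2: 11050+0+25·26·38=35750 → min 32946 | M₂..M₄: k=2: 0+36556+17·26·37=52910; k=3: 16796+0+17·38·37=40698 → min 40698 | M₃..M₅: k=3: 0+53428+26·38·38=90972; k=4: 36556+0+26·37·38=73112 → min 73112 | M₄..M₆: k=4: 0+28120+38·37·20=56240; k=5: 53428+0+38·38·20=82308 → min 56240.
Length 4: M₁..M₄: k=1: 0+40698+25·17·37=56423; k=2: 11050+36556+25·26·37=71656; k=3: 32946+0+25·38·37=68096 → min 56423 | M₂..M₅: k=2: 0+73112+17·26·38=89908; k=3: 16796+53428+17·38·38=94772; k=4: 40698+0+17·37·38=64600 → min 64600 | M₃..M₆: k=3: 0+56240+26·38·20=76000; k=4: 36556+28120+26·37·20=83916; k=5: 73112+0+26·38·20=92872 → min 76000.
Length 5: M₁..M₅: k=1: 0+64600+25·17·38=80750; k=2: 11050+73112+25·26·38=108862; k=3: 32946+53428+25·38·38=122474; k=4: 56423+0+25·37·38=91573 → min 80750 | M₂..M₆: k=2: 0+76000+17·26·20=84840; k=3: 16796+56240+17·38·20=85956; k=4: 40698+28120+17·37·20=81398; k=5: 64600+0+17·38·20=77520 → min 77520.
Length 6: M₁..M₆: k=1: 0+77520+25·17·20=86020; k=2: 11050+76000+25·26·20=100050; k=3: 32946+56240+25·38·20=108186; k=4: 56423+28120+25·37·20=103043; k=5: 80750+0+25·38·20=99750 → min 86020.
Optimal order: (M₁((((M₂M₃)M₄)M₅)M₆)) with cost 86020.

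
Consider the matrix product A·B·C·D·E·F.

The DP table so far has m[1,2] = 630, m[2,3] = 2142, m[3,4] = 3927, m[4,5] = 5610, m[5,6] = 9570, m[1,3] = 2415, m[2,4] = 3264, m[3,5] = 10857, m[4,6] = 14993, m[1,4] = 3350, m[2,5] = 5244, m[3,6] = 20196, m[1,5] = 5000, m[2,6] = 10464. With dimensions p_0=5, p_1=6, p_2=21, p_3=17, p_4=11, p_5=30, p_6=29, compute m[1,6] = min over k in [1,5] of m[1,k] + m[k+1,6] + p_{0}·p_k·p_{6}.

m[1,6] = min over k∈[1,5] of m[1,k]+m[k+1,6]+p_{0}·p_k·p_{6}.
k=1: 0 + 10464 + 5·6·29 = 11334; k=2: 630 + 20196 + 5·21·29 = 23871; k=3: 2415 + 14993 + 5·17·29 = 19873; k=4: 3350 + 9570 + 5·11·29 = 14515; k=5: 5000 + 0 + 5·30·29 = 9350.
Minimum: 9350 at k=5.

9350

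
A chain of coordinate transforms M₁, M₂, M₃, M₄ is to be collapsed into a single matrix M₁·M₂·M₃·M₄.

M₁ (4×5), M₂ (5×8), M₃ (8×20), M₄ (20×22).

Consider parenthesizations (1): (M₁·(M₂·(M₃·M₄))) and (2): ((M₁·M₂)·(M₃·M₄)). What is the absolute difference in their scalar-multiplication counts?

456

Order (1) = (M₁·(M₂·(M₃·M₄))): (M₃·M₄): 8×20 by 20×22 → 8×22, cost 8·20·22 = 3520; (M₂·(M₃·M₄)): 5×8 by 8×22 → 5×22, cost 5·8·22 = 880; cumulative 4400; (M₁·(M₂·(M₃·M₄))): 4×5 by 5×22 → 4×22, cost 4·5·22 = 440; cumulative 4840. Total 4840.
Order (2) = ((M₁·M₂)·(M₃·M₄)): (M₁·M₂): 4×5 by 5×8 → 4×8, cost 4·5·8 = 160; (M₃·M₄): 8×20 by 20×22 → 8×22, cost 8·20·22 = 3520; ((M₁·M₂)·(M₃·M₄)): 4×8 by 8×22 → 4×22, cost 4·8·22 = 704; cumulative 4384. Total 4384.
Difference: |4840 − 4384| = 456.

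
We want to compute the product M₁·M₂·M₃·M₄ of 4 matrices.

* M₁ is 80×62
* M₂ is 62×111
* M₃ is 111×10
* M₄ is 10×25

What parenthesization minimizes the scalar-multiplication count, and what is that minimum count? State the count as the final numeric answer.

Adjacent pairs: M₁M₂ = 80·62·111 = 550560; M₂M₃ = 62·111·10 = 68820; M₃M₄ = 111·10·25 = 27750.
Length 3: M₁..M₃: k=1: 0+68820+80·62·10=118420; k=2: 550560+0+80·111·10=639360 → min 118420 | M₂..M₄: k=2: 0+27750+62·111·25=199800; k=3: 68820+0+62·10·25=84320 → min 84320.
Length 4: M₁..M₄: k=1: 0+84320+80·62·25=208320; k=2: 550560+27750+80·111·25=800310; k=3: 118420+0+80·10·25=138420 → min 138420.
Optimal parenthesization: ((M₁·(M₂·M₃))·M₄) with cost 138420.

138420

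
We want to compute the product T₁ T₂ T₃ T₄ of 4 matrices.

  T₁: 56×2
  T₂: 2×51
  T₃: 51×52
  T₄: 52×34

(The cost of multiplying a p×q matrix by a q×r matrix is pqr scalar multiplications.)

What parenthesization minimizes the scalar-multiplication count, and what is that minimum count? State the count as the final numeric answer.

Adjacent pairs: T₁T₂ = 56·2·51 = 5712; T₂T₃ = 2·51·52 = 5304; T₃T₄ = 51·52·34 = 90168.
Length 3: T₁..T₃: k=1: 0+5304+56·2·52=11128; k=2: 5712+0+56·51·52=154224 → min 11128 | T₂..T₄: k=2: 0+90168+2·51·34=93636; k=3: 5304+0+2·52·34=8840 → min 8840.
Length 4: T₁..T₄: k=1: 0+8840+56·2·34=12648; k=2: 5712+90168+56·51·34=192984; k=3: 11128+0+56·52·34=110136 → min 12648.
Optimal parenthesization: (T₁ ((T₂ T₃) T₄)) with cost 12648.

12648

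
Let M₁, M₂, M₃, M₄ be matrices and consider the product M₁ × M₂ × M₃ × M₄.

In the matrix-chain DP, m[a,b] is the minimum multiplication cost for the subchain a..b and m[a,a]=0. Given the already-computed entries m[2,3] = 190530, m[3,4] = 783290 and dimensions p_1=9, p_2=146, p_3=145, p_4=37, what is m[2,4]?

238815

m[2,4] = min over k∈[2,3] of m[2,k]+m[k+1,4]+p_{1}·p_k·p_{4}.
k=2: 0 + 783290 + 9·146·37 = 831908; k=3: 190530 + 0 + 9·145·37 = 238815.
Minimum: 238815 at k=3.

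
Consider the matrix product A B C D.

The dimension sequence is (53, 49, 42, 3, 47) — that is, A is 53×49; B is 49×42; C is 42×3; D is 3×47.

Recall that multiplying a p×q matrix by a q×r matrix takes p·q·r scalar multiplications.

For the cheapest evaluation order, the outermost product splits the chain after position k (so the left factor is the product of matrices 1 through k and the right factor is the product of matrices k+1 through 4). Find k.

3

Adjacent pairs: AB = 53·49·42 = 109074; BC = 49·42·3 = 6174; CD = 42·3·47 = 5922.
Length 3: A..C: k=1: 0+6174+53·49·3=13965; k=2: 109074+0+53·42·3=115752 → min 13965 | B..D: k=2: 0+5922+49·42·47=102648; k=3: 6174+0+49·3·47=13083 → min 13083.
Top-level splits: k=1: (A..A)·(B..D) → 0+13083+53·49·47 = 135142; k=2: (A..B)·(C..D) → 109074+5922+53·42·47 = 219618; k=3: (A..C)·(D..D) → 13965+0+53·3·47 = 21438.
Best split is after C, i.e. k = 3.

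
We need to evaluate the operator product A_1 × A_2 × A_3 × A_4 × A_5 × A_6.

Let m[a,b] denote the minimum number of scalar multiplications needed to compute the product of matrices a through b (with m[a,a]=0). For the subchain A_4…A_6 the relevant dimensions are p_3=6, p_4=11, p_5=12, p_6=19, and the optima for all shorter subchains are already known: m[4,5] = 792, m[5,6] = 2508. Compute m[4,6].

m[4,6] = min over k∈[4,5] of m[4,k]+m[k+1,6]+p_{3}·p_k·p_{6}.
k=4: 0 + 2508 + 6·11·19 = 3762; k=5: 792 + 0 + 6·12·19 = 2160.
Minimum: 2160 at k=5.

2160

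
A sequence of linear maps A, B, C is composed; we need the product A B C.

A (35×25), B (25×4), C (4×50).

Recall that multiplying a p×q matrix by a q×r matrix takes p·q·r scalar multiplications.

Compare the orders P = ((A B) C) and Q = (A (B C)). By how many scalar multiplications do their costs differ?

38250

Order P = ((A B) C): (A B): 35×25 by 25×4 → 35×4, cost 35·25·4 = 3500; ((A B) C): 35×4 by 4×50 → 35×50, cost 35·4·50 = 7000; cumulative 10500. Total 10500.
Order Q = (A (B C)): (B C): 25×4 by 4×50 → 25×50, cost 25·4·50 = 5000; (A (B C)): 35×25 by 25×50 → 35×50, cost 35·25·50 = 43750; cumulative 48750. Total 48750.
Difference: |10500 − 48750| = 38250.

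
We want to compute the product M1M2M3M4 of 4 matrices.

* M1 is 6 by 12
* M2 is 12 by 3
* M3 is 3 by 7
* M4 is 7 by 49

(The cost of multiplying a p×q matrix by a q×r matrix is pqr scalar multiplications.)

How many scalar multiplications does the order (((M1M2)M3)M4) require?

2400

(M1M2): 6×12 by 12×3 → 6×3, cost 6·12·3 = 216
((M1M2)M3): 6×3 by 3×7 → 6×7, cost 6·3·7 = 126; cumulative 342
(((M1M2)M3)M4): 6×7 by 7×49 → 6×49, cost 6·7·49 = 2058; cumulative 2400
Total: 2400 scalar multiplications.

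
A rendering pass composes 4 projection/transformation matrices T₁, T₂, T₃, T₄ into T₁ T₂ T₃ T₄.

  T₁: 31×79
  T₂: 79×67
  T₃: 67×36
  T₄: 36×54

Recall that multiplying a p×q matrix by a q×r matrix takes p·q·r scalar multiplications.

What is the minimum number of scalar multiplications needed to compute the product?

Adjacent pairs: T₁T₂ = 31·79·67 = 164083; T₂T₃ = 79·67·36 = 190548; T₃T₄ = 67·36·54 = 130248.
Length 3: T₁..T₃: k=1: 0+190548+31·79·36=278712; k=2: 164083+0+31·67·36=238855 → min 238855 | T₂..T₄: k=2: 0+130248+79·67·54=416070; k=3: 190548+0+79·36·54=344124 → min 344124.
Length 4: T₁..T₄: k=1: 0+344124+31·79·54=476370; k=2: 164083+130248+31·67·54=406489; k=3: 238855+0+31·36·54=299119 → min 299119.
Optimal order: (((T₁ T₂) T₃) T₄) with cost 299119.

299119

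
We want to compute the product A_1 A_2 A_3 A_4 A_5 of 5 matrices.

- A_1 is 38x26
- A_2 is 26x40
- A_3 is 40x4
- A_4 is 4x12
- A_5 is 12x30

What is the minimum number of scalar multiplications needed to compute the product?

14112

Adjacent pairs: A_1A_2 = 38·26·40 = 39520; A_2A_3 = 26·40·4 = 4160; A_3A_4 = 40·4·12 = 1920; A_4A_5 = 4·12·30 = 1440.
Length 3: A_1..A_3: k=1: 0+4160+38·26·4=8112; k=2: 39520+0+38·40·4=45600 → min 8112 | A_2..A_4: k=2: 0+1920+26·40·12=14400; k=3: 4160+0+26·4·12=5408 → min 5408 | A_3..A_5: k=3: 0+1440+40·4·30=6240; k=4: 1920+0+40·12·30=16320 → min 6240.
Length 4: A_1..A_4: k=1: 0+5408+38·26·12=17264; k=2: 39520+1920+38·40·12=59680; k=3: 8112+0+38·4·12=9936 → min 9936 | A_2..A_5: k=2: 0+6240+26·40·30=37440; k=3: 4160+1440+26·4·30=8720; k=4: 5408+0+26·12·30=14768 → min 8720.
Length 5: A_1..A_5: k=1: 0+8720+38·26·30=38360; k=2: 39520+6240+38·40·30=91360; k=3: 8112+1440+38·4·30=14112; k=4: 9936+0+38·12·30=23616 → min 14112.
Optimal order: ((A_1 (A_2 A_3)) (A_4 A_5)) with cost 14112.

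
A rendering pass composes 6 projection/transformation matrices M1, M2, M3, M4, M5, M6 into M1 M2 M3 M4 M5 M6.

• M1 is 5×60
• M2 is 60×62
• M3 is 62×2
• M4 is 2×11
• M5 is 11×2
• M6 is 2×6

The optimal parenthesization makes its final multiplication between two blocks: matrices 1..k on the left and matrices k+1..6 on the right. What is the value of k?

5

Adjacent pairs: M1M2 = 5·60·62 = 18600; M2M3 = 60·62·2 = 7440; M3M4 = 62·2·11 = 1364; M4M5 = 2·11·2 = 44; M5M6 = 11·2·6 = 132.
Length 3: M1..M3: k=1: 0+7440+5·60·2=8040; k=2: 18600+0+5·62·2=19220 → min 8040 | M2..M4: k=2: 0+1364+60·62·11=42284; k=3: 7440+0+60·2·11=8760 → min 8760 | M3..M5: k=3: 0+44+62·2·2=292; k=4: 1364+0+62·11·2=2728 → min 292 | M4..M6: k=4: 0+132+2·11·6=264; k=5: 44+0+2·2·6=68 → min 68.
Length 4: M1..M4: k=1: 0+8760+5·60·11=12060; k=2: 18600+1364+5·62·11=23374; k=3: 8040+0+5·2·11=8150 → min 8150 | M2..M5: k=2: 0+292+60·62·2=7732; k=3: 7440+44+60·2·2=7724; k=4: 8760+0+60·11·2=10080 → min 7724 | M3..M6: k=3: 0+68+62·2·6=812; k=4: 1364+132+62·11·6=5588; k=5: 292+0+62·2·6=1036 → min 812.
Length 5: M1..M5: k=1: 0+7724+5·60·2=8324; k=2: 18600+292+5·62·2=19512; k=3: 8040+44+5·2·2=8104; k=4: 8150+0+5·11·2=8260 → min 8104 | M2..M6: k=2: 0+812+60·62·6=23132; k=3: 7440+68+60·2·6=8228; k=4: 8760+132+60·11·6=12852; k=5: 7724+0+60·2·6=8444 → min 8228.
Top-level splits: k=1: (M1..M1)·(M2..M6) → 0+8228+5·60·6 = 10028; k=2: (M1..M2)·(M3..M6) → 18600+812+5·62·6 = 21272; k=3: (M1..M3)·(M4..M6) → 8040+68+5·2·6 = 8168; k=4: (M1..M4)·(M5..M6) → 8150+132+5·11·6 = 8612; k=5: (M1..M5)·(M6..M6) → 8104+0+5·2·6 = 8164.
Best split is after M5, i.e. k = 5.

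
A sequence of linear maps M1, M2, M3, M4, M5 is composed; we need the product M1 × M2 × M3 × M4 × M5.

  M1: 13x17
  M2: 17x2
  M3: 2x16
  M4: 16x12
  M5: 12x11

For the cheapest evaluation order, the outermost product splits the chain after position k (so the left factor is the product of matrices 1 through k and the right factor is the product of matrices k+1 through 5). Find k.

2

Adjacent pairs: M1M2 = 13·17·2 = 442; M2M3 = 17·2·16 = 544; M3M4 = 2·16·12 = 384; M4M5 = 16·12·11 = 2112.
Length 3: M1..M3: k=1: 0+544+13·17·16=4080; k=2: 442+0+13·2·16=858 → min 858 | M2..M4: k=2: 0+384+17·2·12=792; k=3: 544+0+17·16·12=3808 → min 792 | M3..M5: k=3: 0+2112+2·16·11=2464; k=4: 384+0+2·12·11=648 → min 648.
Length 4: M1..M4: k=1: 0+792+13·17·12=3444; k=2: 442+384+13·2·12=1138; k=3: 858+0+13·16·12=3354 → min 1138 | M2..M5: k=2: 0+648+17·2·11=1022; k=3: 544+2112+17·16·11=5648; k=4: 792+0+17·12·11=3036 → min 1022.
Top-level splits: k=1: (M1..M1)·(M2..M5) → 0+1022+13·17·11 = 3453; k=2: (M1..M2)·(M3..M5) → 442+648+13·2·11 = 1376; k=3: (M1..M3)·(M4..M5) → 858+2112+13·16·11 = 5258; k=4: (M1..M4)·(M5..M5) → 1138+0+13·12·11 = 2854.
Best split is after M2, i.e. k = 2.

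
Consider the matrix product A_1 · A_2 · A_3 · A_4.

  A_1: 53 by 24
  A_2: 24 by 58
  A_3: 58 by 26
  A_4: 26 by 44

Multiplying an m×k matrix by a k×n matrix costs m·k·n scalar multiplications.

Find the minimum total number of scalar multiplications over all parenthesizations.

119616

Adjacent pairs: A_1A_2 = 53·24·58 = 73776; A_2A_3 = 24·58·26 = 36192; A_3A_4 = 58·26·44 = 66352.
Length 3: A_1..A_3: k=1: 0+36192+53·24·26=69264; k=2: 73776+0+53·58·26=153700 → min 69264 | A_2..A_4: k=2: 0+66352+24·58·44=127600; k=3: 36192+0+24·26·44=63648 → min 63648.
Length 4: A_1..A_4: k=1: 0+63648+53·24·44=119616; k=2: 73776+66352+53·58·44=275384; k=3: 69264+0+53·26·44=129896 → min 119616.
Optimal order: (A_1 · ((A_2 · A_3) · A_4)) with cost 119616.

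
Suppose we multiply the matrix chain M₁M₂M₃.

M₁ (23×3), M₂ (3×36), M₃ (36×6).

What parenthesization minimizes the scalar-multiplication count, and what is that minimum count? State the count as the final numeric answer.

(M₁(M₂M₃)): cost 1062.
((M₁M₂)M₃): cost 7452.
Optimal: (M₁(M₂M₃)) with cost 1062.

1062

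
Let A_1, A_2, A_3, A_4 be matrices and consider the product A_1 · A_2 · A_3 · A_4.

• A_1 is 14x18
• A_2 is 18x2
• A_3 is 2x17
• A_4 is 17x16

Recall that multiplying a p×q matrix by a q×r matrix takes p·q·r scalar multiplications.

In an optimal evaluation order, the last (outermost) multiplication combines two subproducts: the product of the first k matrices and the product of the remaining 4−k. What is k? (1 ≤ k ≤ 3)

Adjacent pairs: A_1A_2 = 14·18·2 = 504; A_2A_3 = 18·2·17 = 612; A_3A_4 = 2·17·16 = 544.
Length 3: A_1..A_3: k=1: 0+612+14·18·17=4896; k=2: 504+0+14·2·17=980 → min 980 | A_2..A_4: k=2: 0+544+18·2·16=1120; k=3: 612+0+18·17·16=5508 → min 1120.
Top-level splits: k=1: (A_1..A_1)·(A_2..A_4) → 0+1120+14·18·16 = 5152; k=2: (A_1..A_2)·(A_3..A_4) → 504+544+14·2·16 = 1496; k=3: (A_1..A_3)·(A_4..A_4) → 980+0+14·17·16 = 4788.
Best split is after A_2, i.e. k = 2.

2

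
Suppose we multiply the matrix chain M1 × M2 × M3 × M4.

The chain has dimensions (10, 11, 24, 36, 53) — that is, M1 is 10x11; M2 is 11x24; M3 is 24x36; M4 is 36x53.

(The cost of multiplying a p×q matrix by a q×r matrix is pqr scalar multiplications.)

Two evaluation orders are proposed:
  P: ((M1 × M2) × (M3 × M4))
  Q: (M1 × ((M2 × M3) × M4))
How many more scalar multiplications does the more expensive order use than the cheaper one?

24830

Order P = ((M1 × M2) × (M3 × M4)): (M1 × M2): 10×11 by 11×24 → 10×24, cost 10·11·24 = 2640; (M3 × M4): 24×36 by 36×53 → 24×53, cost 24·36·53 = 45792; ((M1 × M2) × (M3 × M4)): 10×24 by 24×53 → 10×53, cost 10·24·53 = 12720; cumulative 61152. Total 61152.
Order Q = (M1 × ((M2 × M3) × M4)): (M2 × M3): 11×24 by 24×36 → 11×36, cost 11·24·36 = 9504; ((M2 × M3) × M4): 11×36 by 36×53 → 11×53, cost 11·36·53 = 20988; cumulative 30492; (M1 × ((M2 × M3) × M4)): 10×11 by 11×53 → 10×53, cost 10·11·53 = 5830; cumulative 36322. Total 36322.
Difference: |61152 − 36322| = 24830.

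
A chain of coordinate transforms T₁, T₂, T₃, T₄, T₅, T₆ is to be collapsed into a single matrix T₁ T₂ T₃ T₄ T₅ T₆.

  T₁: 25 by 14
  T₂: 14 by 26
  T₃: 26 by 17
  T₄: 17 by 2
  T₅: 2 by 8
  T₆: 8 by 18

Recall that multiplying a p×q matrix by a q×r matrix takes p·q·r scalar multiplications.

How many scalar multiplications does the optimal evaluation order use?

Adjacent pairs: T₁T₂ = 25·14·26 = 9100; T₂T₃ = 14·26·17 = 6188; T₃T₄ = 26·17·2 = 884; T₄T₅ = 17·2·8 = 272; T₅T₆ = 2·8·18 = 288.
Length 3: T₁..T₃: k=1: 0+6188+25·14·17=12138; k=2: 9100+0+25·26·17=20150 → min 12138 | T₂..T₄: k=2: 0+884+14·26·2=1612; k=3: 6188+0+14·17·2=6664 → min 1612 | T₃..T₅: k=3: 0+272+26·17·8=3808; k=4: 884+0+26·2·8=1300 → min 1300 | T₄..T₆: k=4: 0+288+17·2·18=900; k=5: 272+0+17·8·18=2720 → min 900.
Length 4: T₁..T₄: k=1: 0+1612+25·14·2=2312; k=2: 9100+884+25·26·2=11284; k=3: 12138+0+25·17·2=12988 → min 2312 | T₂..T₅: k=2: 0+1300+14·26·8=4212; k=3: 6188+272+14·17·8=8364; k=4: 1612+0+14·2·8=1836 → min 1836 | T₃..T₆: k=3: 0+900+26·17·18=8856; k=4: 884+288+26·2·18=2108; k=5: 1300+0+26·8·18=5044 → min 2108.
Length 5: T₁..T₅: k=1: 0+1836+25·14·8=4636; k=2: 9100+1300+25·26·8=15600; k=3: 12138+272+25·17·8=15810; k=4: 2312+0+25·2·8=2712 → min 2712 | T₂..T₆: k=2: 0+2108+14·26·18=8660; k=3: 6188+900+14·17·18=11372; k=4: 1612+288+14·2·18=2404; k=5: 1836+0+14·8·18=3852 → min 2404.
Length 6: T₁..T₆: k=1: 0+2404+25·14·18=8704; k=2: 9100+2108+25·26·18=22908; k=3: 12138+900+25·17·18=20688; k=4: 2312+288+25·2·18=3500; k=5: 2712+0+25·8·18=6312 → min 3500.
Optimal order: ((T₁ (T₂ (T₃ T₄))) (T₅ T₆)) with cost 3500.

3500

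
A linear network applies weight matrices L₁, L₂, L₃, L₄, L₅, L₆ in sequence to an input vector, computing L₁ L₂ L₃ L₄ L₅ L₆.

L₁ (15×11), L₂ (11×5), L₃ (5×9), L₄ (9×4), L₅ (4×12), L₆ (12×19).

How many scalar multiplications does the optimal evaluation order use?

Adjacent pairs: L₁L₂ = 15·11·5 = 825; L₂L₃ = 11·5·9 = 495; L₃L₄ = 5·9·4 = 180; L₄L₅ = 9·4·12 = 432; L₅L₆ = 4·12·19 = 912.
Length 3: L₁..L₃: k=1: 0+495+15·11·9=1980; k=2: 825+0+15·5·9=1500 → min 1500 | L₂..L₄: k=2: 0+180+11·5·4=400; k=3: 495+0+11·9·4=891 → min 400 | L₃..L₅: k=3: 0+432+5·9·12=972; k=4: 180+0+5·4·12=420 → min 420 | L₄..L₆: k=4: 0+912+9·4·19=1596; k=5: 432+0+9·12·19=2484 → min 1596.
Length 4: L₁..L₄: k=1: 0+400+15·11·4=1060; k=2: 825+180+15·5·4=1305; k=3: 1500+0+15·9·4=2040 → min 1060 | L₂..L₅: k=2: 0+420+11·5·12=1080; k=3: 495+432+11·9·12=2115; k=4: 400+0+11·4·12=928 → min 928 | L₃..L₆: k=3: 0+1596+5·9·19=2451; k=4: 180+912+5·4·19=1472; k=5: 420+0+5·12·19=1560 → min 1472.
Length 5: L₁..L₅: k=1: 0+928+15·11·12=2908; k=2: 825+420+15·5·12=2145; k=3: 1500+432+15·9·12=3552; k=4: 1060+0+15·4·12=1780 → min 1780 | L₂..L₆: k=2: 0+1472+11·5·19=2517; k=3: 495+1596+11·9·19=3972; k=4: 400+912+11·4·19=2148; k=5: 928+0+11·12·19=3436 → min 2148.
Length 6: L₁..L₆: k=1: 0+2148+15·11·19=5283; k=2: 825+1472+15·5·19=3722; k=3: 1500+1596+15·9·19=5661; k=4: 1060+912+15·4·19=3112; k=5: 1780+0+15·12·19=5200 → min 3112.
Optimal order: ((L₁ (L₂ (L₃ L₄))) (L₅ L₆)) with cost 3112.

3112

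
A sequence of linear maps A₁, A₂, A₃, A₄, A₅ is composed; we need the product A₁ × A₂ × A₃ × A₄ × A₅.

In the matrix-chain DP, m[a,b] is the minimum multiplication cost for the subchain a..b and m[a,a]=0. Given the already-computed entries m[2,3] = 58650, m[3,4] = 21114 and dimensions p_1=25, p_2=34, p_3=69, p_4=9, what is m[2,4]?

28764

m[2,4] = min over k∈[2,3] of m[2,k]+m[k+1,4]+p_{1}·p_k·p_{4}.
k=2: 0 + 21114 + 25·34·9 = 28764; k=3: 58650 + 0 + 25·69·9 = 74175.
Minimum: 28764 at k=2.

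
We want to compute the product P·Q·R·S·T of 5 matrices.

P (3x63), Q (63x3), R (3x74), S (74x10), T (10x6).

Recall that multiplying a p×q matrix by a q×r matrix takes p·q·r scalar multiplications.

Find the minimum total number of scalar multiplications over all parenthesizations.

3021

Adjacent pairs: PQ = 3·63·3 = 567; QR = 63·3·74 = 13986; RS = 3·74·10 = 2220; ST = 74·10·6 = 4440.
Length 3: P..R: k=1: 0+13986+3·63·74=27972; k=2: 567+0+3·3·74=1233 → min 1233 | Q..S: k=2: 0+2220+63·3·10=4110; k=3: 13986+0+63·74·10=60606 → min 4110 | R..T: k=3: 0+4440+3·74·6=5772; k=4: 2220+0+3·10·6=2400 → min 2400.
Length 4: P..S: k=1: 0+4110+3·63·10=6000; k=2: 567+2220+3·3·10=2877; k=3: 1233+0+3·74·10=3453 → min 2877 | Q..T: k=2: 0+2400+63·3·6=3534; k=3: 13986+4440+63·74·6=46398; k=4: 4110+0+63·10·6=7890 → min 3534.
Length 5: P..T: k=1: 0+3534+3·63·6=4668; k=2: 567+2400+3·3·6=3021; k=3: 1233+4440+3·74·6=7005; k=4: 2877+0+3·10·6=3057 → min 3021.
Optimal order: ((P·Q)·((R·S)·T)) with cost 3021.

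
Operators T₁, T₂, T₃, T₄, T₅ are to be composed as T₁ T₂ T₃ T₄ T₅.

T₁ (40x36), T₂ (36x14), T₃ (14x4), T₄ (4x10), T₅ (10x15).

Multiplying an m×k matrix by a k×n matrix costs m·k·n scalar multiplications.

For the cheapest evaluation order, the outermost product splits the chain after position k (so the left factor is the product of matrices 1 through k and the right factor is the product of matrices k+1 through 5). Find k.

Adjacent pairs: T₁T₂ = 40·36·14 = 20160; T₂T₃ = 36·14·4 = 2016; T₃T₄ = 14·4·10 = 560; T₄T₅ = 4·10·15 = 600.
Length 3: T₁..T₃: k=1: 0+2016+40·36·4=7776; k=2: 20160+0+40·14·4=22400 → min 7776 | T₂..T₄: k=2: 0+560+36·14·10=5600; k=3: 2016+0+36·4·10=3456 → min 3456 | T₃..T₅: k=3: 0+600+14·4·15=1440; k=4: 560+0+14·10·15=2660 → min 1440.
Length 4: T₁..T₄: k=1: 0+3456+40·36·10=17856; k=2: 20160+560+40·14·10=26320; k=3: 7776+0+40·4·10=9376 → min 9376 | T₂..T₅: k=2: 0+1440+36·14·15=9000; k=3: 2016+600+36·4·15=4776; k=4: 3456+0+36·10·15=8856 → min 4776.
Top-level splits: k=1: (T₁..T₁)·(T₂..T₅) → 0+4776+40·36·15 = 26376; k=2: (T₁..T₂)·(T₃..T₅) → 20160+1440+40·14·15 = 30000; k=3: (T₁..T₃)·(T₄..T₅) → 7776+600+40·4·15 = 10776; k=4: (T₁..T₄)·(T₅..T₅) → 9376+0+40·10·15 = 15376.
Best split is after T₃, i.e. k = 3.

3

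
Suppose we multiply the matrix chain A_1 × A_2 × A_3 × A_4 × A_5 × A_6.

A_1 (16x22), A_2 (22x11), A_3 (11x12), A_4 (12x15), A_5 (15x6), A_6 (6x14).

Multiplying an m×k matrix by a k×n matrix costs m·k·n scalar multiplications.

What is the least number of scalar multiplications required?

Adjacent pairs: A_1A_2 = 16·22·11 = 3872; A_2A_3 = 22·11·12 = 2904; A_3A_4 = 11·12·15 = 1980; A_4A_5 = 12·15·6 = 1080; A_5A_6 = 15·6·14 = 1260.
Length 3: A_1..A_3: k=1: 0+2904+16·22·12=7128; k=2: 3872+0+16·11·12=5984 → min 5984 | A_2..A_4: k=2: 0+1980+22·11·15=5610; k=3: 2904+0+22·12·15=6864 → min 5610 | A_3..A_5: k=3: 0+1080+11·12·6=1872; k=4: 1980+0+11·15·6=2970 → min 1872 | A_4..A_6: k=4: 0+1260+12·15·14=3780; k=5: 1080+0+12·6·14=2088 → min 2088.
Length 4: A_1..A_4: k=1: 0+5610+16·22·15=10890; k=2: 3872+1980+16·11·15=8492; k=3: 5984+0+16·12·15=8864 → min 8492 | A_2..A_5: k=2: 0+1872+22·11·6=3324; k=3: 2904+1080+22·12·6=5568; k=4: 5610+0+22·15·6=7590 → min 3324 | A_3..A_6: k=3: 0+2088+11·12·14=3936; k=4: 1980+1260+11·15·14=5550; k=5: 1872+0+11·6·14=2796 → min 2796.
Length 5: A_1..A_5: k=1: 0+3324+16·22·6=5436; k=2: 3872+1872+16·11·6=6800; k=3: 5984+1080+16·12·6=8216; k=4: 8492+0+16·15·6=9932 → min 5436 | A_2..A_6: k=2: 0+2796+22·11·14=6184; k=3: 2904+2088+22·12·14=8688; k=4: 5610+1260+22·15·14=11490; k=5: 3324+0+22·6·14=5172 → min 5172.
Length 6: A_1..A_6: k=1: 0+5172+16·22·14=10100; k=2: 3872+2796+16·11·14=9132; k=3: 5984+2088+16·12·14=10760; k=4: 8492+1260+16·15·14=13112; k=5: 5436+0+16·6·14=6780 → min 6780.
Optimal order: ((A_1 × (A_2 × (A_3 × (A_4 × A_5)))) × A_6) with cost 6780.

6780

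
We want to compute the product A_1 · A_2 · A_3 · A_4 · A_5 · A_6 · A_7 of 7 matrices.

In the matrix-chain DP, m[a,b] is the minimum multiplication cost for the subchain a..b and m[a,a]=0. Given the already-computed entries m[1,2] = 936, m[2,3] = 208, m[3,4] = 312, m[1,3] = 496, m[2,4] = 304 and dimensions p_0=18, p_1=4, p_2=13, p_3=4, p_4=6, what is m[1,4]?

m[1,4] = min over k∈[1,3] of m[1,k]+m[k+1,4]+p_{0}·p_k·p_{4}.
k=1: 0 + 304 + 18·4·6 = 736; k=2: 936 + 312 + 18·13·6 = 2652; k=3: 496 + 0 + 18·4·6 = 928.
Minimum: 736 at k=1.

736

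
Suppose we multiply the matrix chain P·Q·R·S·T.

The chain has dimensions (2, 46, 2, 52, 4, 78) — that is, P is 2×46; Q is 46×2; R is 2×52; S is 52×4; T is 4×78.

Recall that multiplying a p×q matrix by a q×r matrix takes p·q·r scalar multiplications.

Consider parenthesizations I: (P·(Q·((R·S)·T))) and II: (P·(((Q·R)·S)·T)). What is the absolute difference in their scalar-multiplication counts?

Order I = (P·(Q·((R·S)·T))): (R·S): 2×52 by 52×4 → 2×4, cost 2·52·4 = 416; ((R·S)·T): 2×4 by 4×78 → 2×78, cost 2·4·78 = 624; cumulative 1040; (Q·((R·S)·T)): 46×2 by 2×78 → 46×78, cost 46·2·78 = 7176; cumulative 8216; (P·(Q·((R·S)·T))): 2×46 by 46×78 → 2×78, cost 2·46·78 = 7176; cumulative 15392. Total 15392.
Order II = (P·(((Q·R)·S)·T)): (Q·R): 46×2 by 2×52 → 46×52, cost 46·2·52 = 4784; ((Q·R)·S): 46×52 by 52×4 → 46×4, cost 46·52·4 = 9568; cumulative 14352; (((Q·R)·S)·T): 46×4 by 4×78 → 46×78, cost 46·4·78 = 14352; cumulative 28704; (P·(((Q·R)·S)·T)): 2×46 by 46×78 → 2×78, cost 2·46·78 = 7176; cumulative 35880. Total 35880.
Difference: |15392 − 35880| = 20488.

20488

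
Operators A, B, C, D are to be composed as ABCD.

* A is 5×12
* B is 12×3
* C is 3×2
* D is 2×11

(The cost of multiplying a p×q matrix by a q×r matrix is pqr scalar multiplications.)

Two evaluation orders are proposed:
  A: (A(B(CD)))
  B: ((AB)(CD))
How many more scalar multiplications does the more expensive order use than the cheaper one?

Order A = (A(B(CD))): (CD): 3×2 by 2×11 → 3×11, cost 3·2·11 = 66; (B(CD)): 12×3 by 3×11 → 12×11, cost 12·3·11 = 396; cumulative 462; (A(B(CD))): 5×12 by 12×11 → 5×11, cost 5·12·11 = 660; cumulative 1122. Total 1122.
Order B = ((AB)(CD)): (AB): 5×12 by 12×3 → 5×3, cost 5·12·3 = 180; (CD): 3×2 by 2×11 → 3×11, cost 3·2·11 = 66; ((AB)(CD)): 5×3 by 3×11 → 5×11, cost 5·3·11 = 165; cumulative 411. Total 411.
Difference: |1122 − 411| = 711.

711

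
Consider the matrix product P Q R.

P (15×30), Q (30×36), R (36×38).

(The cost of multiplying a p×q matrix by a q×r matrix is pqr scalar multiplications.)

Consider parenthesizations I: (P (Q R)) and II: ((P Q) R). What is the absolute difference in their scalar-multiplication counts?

21420

Order I = (P (Q R)): (Q R): 30×36 by 36×38 → 30×38, cost 30·36·38 = 41040; (P (Q R)): 15×30 by 30×38 → 15×38, cost 15·30·38 = 17100; cumulative 58140. Total 58140.
Order II = ((P Q) R): (P Q): 15×30 by 30×36 → 15×36, cost 15·30·36 = 16200; ((P Q) R): 15×36 by 36×38 → 15×38, cost 15·36·38 = 20520; cumulative 36720. Total 36720.
Difference: |58140 − 36720| = 21420.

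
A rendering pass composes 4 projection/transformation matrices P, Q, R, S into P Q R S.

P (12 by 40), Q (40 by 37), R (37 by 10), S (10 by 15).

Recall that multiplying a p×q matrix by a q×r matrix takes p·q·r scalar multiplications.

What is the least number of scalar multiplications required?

21400

Adjacent pairs: PQ = 12·40·37 = 17760; QR = 40·37·10 = 14800; RS = 37·10·15 = 5550.
Length 3: P..R: k=1: 0+14800+12·40·10=19600; k=2: 17760+0+12·37·10=22200 → min 19600 | Q..S: k=2: 0+5550+40·37·15=27750; k=3: 14800+0+40·10·15=20800 → min 20800.
Length 4: P..S: k=1: 0+20800+12·40·15=28000; k=2: 17760+5550+12·37·15=29970; k=3: 19600+0+12·10·15=21400 → min 21400.
Optimal order: ((P (Q R)) S) with cost 21400.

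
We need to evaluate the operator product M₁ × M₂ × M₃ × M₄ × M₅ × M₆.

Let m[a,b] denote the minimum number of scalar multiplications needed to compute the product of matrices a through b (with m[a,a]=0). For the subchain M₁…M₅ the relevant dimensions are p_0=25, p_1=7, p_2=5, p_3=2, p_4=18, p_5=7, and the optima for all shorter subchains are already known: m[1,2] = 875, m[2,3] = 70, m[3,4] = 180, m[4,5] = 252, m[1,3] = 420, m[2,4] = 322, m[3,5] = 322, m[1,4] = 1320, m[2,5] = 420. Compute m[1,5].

m[1,5] = min over k∈[1,4] of m[1,k]+m[k+1,5]+p_{0}·p_k·p_{5}.
k=1: 0 + 420 + 25·7·7 = 1645; k=2: 875 + 322 + 25·5·7 = 2072; k=3: 420 + 252 + 25·2·7 = 1022; k=4: 1320 + 0 + 25·18·7 = 4470.
Minimum: 1022 at k=3.

1022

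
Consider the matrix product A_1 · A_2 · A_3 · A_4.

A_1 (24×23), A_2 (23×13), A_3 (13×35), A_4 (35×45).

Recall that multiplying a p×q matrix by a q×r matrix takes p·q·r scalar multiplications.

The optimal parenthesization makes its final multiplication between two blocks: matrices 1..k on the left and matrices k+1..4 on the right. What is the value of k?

Adjacent pairs: A_1A_2 = 24·23·13 = 7176; A_2A_3 = 23·13·35 = 10465; A_3A_4 = 13·35·45 = 20475.
Length 3: A_1..A_3: k=1: 0+10465+24·23·35=29785; k=2: 7176+0+24·13·35=18096 → min 18096 | A_2..A_4: k=2: 0+20475+23·13·45=33930; k=3: 10465+0+23·35·45=46690 → min 33930.
Top-level splits: k=1: (A_1..A_1)·(A_2..A_4) → 0+33930+24·23·45 = 58770; k=2: (A_1..A_2)·(A_3..A_4) → 7176+20475+24·13·45 = 41691; k=3: (A_1..A_3)·(A_4..A_4) → 18096+0+24·35·45 = 55896.
Best split is after A_2, i.e. k = 2.

2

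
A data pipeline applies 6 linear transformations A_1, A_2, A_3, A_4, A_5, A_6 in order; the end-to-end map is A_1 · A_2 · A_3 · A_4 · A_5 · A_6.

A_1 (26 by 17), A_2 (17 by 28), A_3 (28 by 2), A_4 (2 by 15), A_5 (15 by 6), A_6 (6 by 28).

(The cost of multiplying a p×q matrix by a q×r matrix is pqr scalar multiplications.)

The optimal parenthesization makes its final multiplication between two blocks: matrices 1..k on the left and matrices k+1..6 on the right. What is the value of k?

Adjacent pairs: A_1A_2 = 26·17·28 = 12376; A_2A_3 = 17·28·2 = 952; A_3A_4 = 28·2·15 = 840; A_4A_5 = 2·15·6 = 180; A_5A_6 = 15·6·28 = 2520.
Length 3: A_1..A_3: k=1: 0+952+26·17·2=1836; k=2: 12376+0+26·28·2=13832 → min 1836 | A_2..A_4: k=2: 0+840+17·28·15=7980; k=3: 952+0+17·2·15=1462 → min 1462 | A_3..A_5: k=3: 0+180+28·2·6=516; k=4: 840+0+28·15·6=3360 → min 516 | A_4..A_6: k=4: 0+2520+2·15·28=3360; k=5: 180+0+2·6·28=516 → min 516.
Length 4: A_1..A_4: k=1: 0+1462+26·17·15=8092; k=2: 12376+840+26·28·15=24136; k=3: 1836+0+26·2·15=2616 → min 2616 | A_2..A_5: k=2: 0+516+17·28·6=3372; k=3: 952+180+17·2·6=1336; k=4: 1462+0+17·15·6=2992 → min 1336 | A_3..A_6: k=3: 0+516+28·2·28=2084; k=4: 840+2520+28·15·28=15120; k=5: 516+0+28·6·28=5220 → min 2084.
Length 5: A_1..A_5: k=1: 0+1336+26·17·6=3988; k=2: 12376+516+26·28·6=17260; k=3: 1836+180+26·2·6=2328; k=4: 2616+0+26·15·6=4956 → min 2328 | A_2..A_6: k=2: 0+2084+17·28·28=15412; k=3: 952+516+17·2·28=2420; k=4: 1462+2520+17·15·28=11122; k=5: 1336+0+17·6·28=4192 → min 2420.
Top-level splits: k=1: (A_1..A_1)·(A_2..A_6) → 0+2420+26·17·28 = 14796; k=2: (A_1..A_2)·(A_3..A_6) → 12376+2084+26·28·28 = 34844; k=3: (A_1..A_3)·(A_4..A_6) → 1836+516+26·2·28 = 3808; k=4: (A_1..A_4)·(A_5..A_6) → 2616+2520+26·15·28 = 16056; k=5: (A_1..A_5)·(A_6..A_6) → 2328+0+26·6·28 = 6696.
Best split is after A_3, i.e. k = 3.

3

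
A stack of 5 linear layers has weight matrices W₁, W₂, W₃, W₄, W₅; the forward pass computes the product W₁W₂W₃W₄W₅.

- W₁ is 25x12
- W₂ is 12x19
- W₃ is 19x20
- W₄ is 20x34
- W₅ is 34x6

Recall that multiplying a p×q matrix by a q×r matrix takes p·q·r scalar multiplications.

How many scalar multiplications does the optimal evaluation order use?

Adjacent pairs: W₁W₂ = 25·12·19 = 5700; W₂W₃ = 12·19·20 = 4560; W₃W₄ = 19·20·34 = 12920; W₄W₅ = 20·34·6 = 4080.
Length 3: W₁..W₃: k=1: 0+4560+25·12·20=10560; k=2: 5700+0+25·19·20=15200 → min 10560 | W₂..W₄: k=2: 0+12920+12·19·34=20672; k=3: 4560+0+12·20·34=12720 → min 12720 | W₃..W₅: k=3: 0+4080+19·20·6=6360; k=4: 12920+0+19·34·6=16796 → min 6360.
Length 4: W₁..W₄: k=1: 0+12720+25·12·34=22920; k=2: 5700+12920+25·19·34=34770; k=3: 10560+0+25·20·34=27560 → min 22920 | W₂..W₅: k=2: 0+6360+12·19·6=7728; k=3: 4560+4080+12·20·6=10080; k=4: 12720+0+12·34·6=15168 → min 7728.
Length 5: W₁..W₅: k=1: 0+7728+25·12·6=9528; k=2: 5700+6360+25·19·6=14910; k=3: 10560+4080+25·20·6=17640; k=4: 22920+0+25·34·6=28020 → min 9528.
Optimal order: (W₁(W₂(W₃(W₄W₅)))) with cost 9528.

9528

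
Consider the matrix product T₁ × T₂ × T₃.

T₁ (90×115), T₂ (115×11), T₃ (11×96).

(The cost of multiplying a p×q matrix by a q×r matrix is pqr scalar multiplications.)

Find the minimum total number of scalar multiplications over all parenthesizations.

208890

Order (T₁ × (T₂ × T₃)): (T₂ × T₃): 115×11 by 11×96 → 115×96, cost 115·11·96 = 121440; (T₁ × (T₂ × T₃)): 90×115 by 115×96 → 90×96, cost 90·115·96 = 993600; cumulative 1115040. Total 1115040.
Order ((T₁ × T₂) × T₃): (T₁ × T₂): 90×115 by 115×11 → 90×11, cost 90·115·11 = 113850; ((T₁ × T₂) × T₃): 90×11 by 11×96 → 90×96, cost 90·11·96 = 95040; cumulative 208890. Total 208890.
Minimum: 208890.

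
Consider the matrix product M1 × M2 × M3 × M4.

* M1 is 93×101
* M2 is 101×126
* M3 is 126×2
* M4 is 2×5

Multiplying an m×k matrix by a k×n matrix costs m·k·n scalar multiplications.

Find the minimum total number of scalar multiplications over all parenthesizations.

Adjacent pairs: M1M2 = 93·101·126 = 1183518; M2M3 = 101·126·2 = 25452; M3M4 = 126·2·5 = 1260.
Length 3: M1..M3: k=1: 0+25452+93·101·2=44238; k=2: 1183518+0+93·126·2=1206954 → min 44238 | M2..M4: k=2: 0+1260+101·126·5=64890; k=3: 25452+0+101·2·5=26462 → min 26462.
Length 4: M1..M4: k=1: 0+26462+93·101·5=73427; k=2: 1183518+1260+93·126·5=1243368; k=3: 44238+0+93·2·5=45168 → min 45168.
Optimal order: ((M1 × (M2 × M3)) × M4) with cost 45168.

45168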